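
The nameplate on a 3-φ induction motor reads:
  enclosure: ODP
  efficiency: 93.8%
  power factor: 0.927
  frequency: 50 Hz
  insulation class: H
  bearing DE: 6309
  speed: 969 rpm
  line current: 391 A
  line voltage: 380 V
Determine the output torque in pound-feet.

P_in = √3·V·I·cosφ = 1.732 × 380 × 391 × 0.927 = 238555 W
P_out = η·P_in = 0.938 × 238555 = 223765 W
n = 969 rpm
ω = 2π×969/60 = 101.5 rad/s
τ = P_out/ω = 223765/101.5 = 2205 N·m
In lb·ft: 2205/1.356 = 1630 lb·ft

1630 lb·ft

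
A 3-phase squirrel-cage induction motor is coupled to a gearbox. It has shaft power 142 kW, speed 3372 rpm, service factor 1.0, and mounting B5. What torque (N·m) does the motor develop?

402 N·m

ω = 2π × 3372/60 = 353.1 rad/s
τ = P/ω = 142000/353.1 = 402 N·m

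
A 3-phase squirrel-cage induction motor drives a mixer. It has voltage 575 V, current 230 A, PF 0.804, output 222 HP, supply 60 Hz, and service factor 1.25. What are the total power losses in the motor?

P_in = √3·V·I·cosφ = 1.732×575×230×0.804 = 184162 W
P_out = 222×746 = 165612 W
Losses = P_in − P_out = 184162 − 165612 = 18550 W

18.6 kW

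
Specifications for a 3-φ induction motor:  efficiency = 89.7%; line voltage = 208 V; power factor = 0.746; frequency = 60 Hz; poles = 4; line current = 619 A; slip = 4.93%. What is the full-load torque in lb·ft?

P_in = √3·V·I·cosφ = 1.732 × 208 × 619 × 0.746 = 166357 W
P_out = η·P_in = 0.897 × 166357 = 149222 W
n_s = 120×60/4 = 1800 rpm; n = 1800×(1−0.0493) = 1711 rpm
ω = 2π×1711/60 = 179.2 rad/s
τ = P_out/ω = 149222/179.2 = 832.7 N·m
In lb·ft: 832.7/1.356 = 614 lb·ft

614 lb·ft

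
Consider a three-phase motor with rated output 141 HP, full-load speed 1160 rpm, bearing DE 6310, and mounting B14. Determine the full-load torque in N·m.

866 N·m

P_out = 141 × 746 = 105186 W
ω = 2π × 1160/60 = 121.5 rad/s
τ = P_out/ω = 105186/121.5 = 866 N·m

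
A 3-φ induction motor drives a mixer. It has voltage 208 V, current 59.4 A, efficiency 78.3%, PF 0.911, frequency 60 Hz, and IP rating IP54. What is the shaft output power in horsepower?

P_in = √3·V·I·cosφ = 1.732 × 208 × 59.4 × 0.911 = 19495 W
P_out = η·P_in = 0.783 × 19495 = 15265 W
= 15265/746 = 20.5 HP

20.5 HP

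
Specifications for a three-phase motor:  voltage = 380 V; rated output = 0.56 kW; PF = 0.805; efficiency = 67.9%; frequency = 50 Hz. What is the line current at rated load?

P_out = 0.56 kW = 560 W
P_in = P_out / η = 560 / 0.679 = 825 W
I_L = P_in / (√3·V_L·cosφ) = 825 / (1.732 × 380 × 0.805) = 1.56 A

1.56 A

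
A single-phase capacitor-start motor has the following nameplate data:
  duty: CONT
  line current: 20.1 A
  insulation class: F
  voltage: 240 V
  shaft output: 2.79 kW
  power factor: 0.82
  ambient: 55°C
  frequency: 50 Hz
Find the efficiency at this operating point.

P_out = 2.79 kW = 2790 W
P_in = V·I·cosφ = 240 × 20.1 × 0.82 = 3956 W
η = P_out / P_in = 2790 / 3956 = 0.705 = 70.5%

70.5 %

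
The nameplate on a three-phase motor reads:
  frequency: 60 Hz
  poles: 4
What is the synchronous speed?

1800 rpm

n_s = 120f/p = 120×60/4 = 1800 rpm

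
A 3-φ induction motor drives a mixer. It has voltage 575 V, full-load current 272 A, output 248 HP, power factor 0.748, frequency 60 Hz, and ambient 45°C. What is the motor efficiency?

91.3 %

P_out = 248 × 746 = 185008 W
P_in = √3·V_L·I_L·cosφ = 1.732 × 575 × 272 × 0.748 = 202622 W
η = P_out / P_in = 185008 / 202622 = 0.913 = 91.3%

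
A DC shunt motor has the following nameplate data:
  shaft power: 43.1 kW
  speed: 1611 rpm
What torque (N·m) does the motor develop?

255 N·m

ω = 2π × 1611/60 = 168.7 rad/s
τ = P/ω = 43100/168.7 = 255 N·m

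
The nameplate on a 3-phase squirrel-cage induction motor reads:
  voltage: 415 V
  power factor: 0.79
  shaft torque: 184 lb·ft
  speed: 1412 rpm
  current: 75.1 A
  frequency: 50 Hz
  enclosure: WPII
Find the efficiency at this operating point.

τ = 184 lb·ft × 1.356 = 249.5 N·m
ω = 2π × 1412/60 = 147.9 rad/s; P_out = τω = 249.5 × 147.9 = 36901 W
P_in = √3·V_L·I_L·cosφ = 1.732 × 415 × 75.1 × 0.79 = 42644 W
η = P_out / P_in = 36901 / 42644 = 0.865 = 86.5%

86.5 %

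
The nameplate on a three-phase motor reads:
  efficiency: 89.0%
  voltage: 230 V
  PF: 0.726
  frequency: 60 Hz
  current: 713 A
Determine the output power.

P_in = √3·V·I·cosφ = 1.732 × 230 × 713 × 0.726 = 206206 W
P_out = η·P_in = 0.89 × 206206 = 183523 W

184 kW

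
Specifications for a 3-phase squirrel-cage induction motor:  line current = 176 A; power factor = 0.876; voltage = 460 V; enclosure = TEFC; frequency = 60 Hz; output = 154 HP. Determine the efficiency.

P_out = 154 × 746 = 114884 W
P_in = √3·V_L·I_L·cosφ = 1.732 × 460 × 176 × 0.876 = 122835 W
η = P_out / P_in = 114884 / 122835 = 0.935 = 93.5%

93.5 %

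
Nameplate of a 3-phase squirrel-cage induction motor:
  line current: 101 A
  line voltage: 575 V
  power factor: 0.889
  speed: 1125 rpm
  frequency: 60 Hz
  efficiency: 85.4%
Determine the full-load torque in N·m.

648 N·m

P_in = √3·V·I·cosφ = 1.732 × 575 × 101 × 0.889 = 89421 W
P_out = η·P_in = 0.854 × 89421 = 76366 W
n = 1125 rpm
ω = 2π×1125/60 = 117.8 rad/s
τ = P_out/ω = 76366/117.8 = 648 N·m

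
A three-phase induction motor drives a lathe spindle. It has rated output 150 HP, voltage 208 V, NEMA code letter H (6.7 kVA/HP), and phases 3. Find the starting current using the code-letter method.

2790 A

S_LR = 6.7 × 150 = 1005 kVA
I_LR = S_LR/(√3·V_L) = 1005000/(1.732×208) = 2790 A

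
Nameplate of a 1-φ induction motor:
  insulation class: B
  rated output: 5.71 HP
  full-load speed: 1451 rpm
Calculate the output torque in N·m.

28 N·m

P_out = 5.71 × 746 = 4260 W
ω = 2π × 1451/60 = 151.9 rad/s
τ = P_out/ω = 4260/151.9 = 28 N·m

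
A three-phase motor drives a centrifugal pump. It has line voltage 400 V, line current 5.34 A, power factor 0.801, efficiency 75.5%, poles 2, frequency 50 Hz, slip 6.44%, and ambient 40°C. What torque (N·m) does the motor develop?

P_in = √3·V·I·cosφ = 1.732 × 400 × 5.34 × 0.801 = 2963 W
P_out = η·P_in = 0.755 × 2963 = 2237 W
n_s = 120×50/2 = 3000 rpm; n = 3000×(1−0.0644) = 2807 rpm
ω = 2π×2807/60 = 293.9 rad/s
τ = P_out/ω = 2237/293.9 = 7.61 N·m

7.61 N·m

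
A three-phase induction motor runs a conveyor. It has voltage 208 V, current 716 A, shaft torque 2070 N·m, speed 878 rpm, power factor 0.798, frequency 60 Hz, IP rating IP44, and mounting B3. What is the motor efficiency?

ω = 2π × 878/60 = 91.94 rad/s; P_out = τω = 2070 × 91.94 = 190316 W
P_in = √3·V_L·I_L·cosφ = 1.732 × 208 × 716 × 0.798 = 205839 W
η = P_out / P_in = 190316 / 205839 = 0.925 = 92.5%

92.5 %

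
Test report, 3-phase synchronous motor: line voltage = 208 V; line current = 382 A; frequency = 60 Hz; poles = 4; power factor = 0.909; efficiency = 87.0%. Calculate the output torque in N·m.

577 N·m

P_in = √3·V·I·cosφ = 1.732 × 208 × 382 × 0.909 = 125095 W
P_out = η·P_in = 0.87 × 125095 = 108833 W
n = n_s = 120×60/4 = 1800 rpm (synchronous)
ω = 2π×1800/60 = 188.5 rad/s
τ = P_out/ω = 108833/188.5 = 577 N·m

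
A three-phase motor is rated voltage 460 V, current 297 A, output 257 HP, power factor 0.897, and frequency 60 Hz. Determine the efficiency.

P_out = 257 × 746 = 191722 W
P_in = √3·V_L·I_L·cosφ = 1.732 × 460 × 297 × 0.897 = 212253 W
η = P_out / P_in = 191722 / 212253 = 0.903 = 90.3%

90.3 %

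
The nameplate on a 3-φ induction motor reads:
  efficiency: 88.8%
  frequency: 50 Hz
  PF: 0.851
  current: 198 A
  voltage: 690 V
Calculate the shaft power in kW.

179 kW

P_in = √3·V·I·cosφ = 1.732 × 690 × 198 × 0.851 = 201369 W
P_out = η·P_in = 0.888 × 201369 = 178816 W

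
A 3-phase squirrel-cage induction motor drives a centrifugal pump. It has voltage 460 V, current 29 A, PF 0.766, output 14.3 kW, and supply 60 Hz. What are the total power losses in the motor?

P_in = √3·V·I·cosφ = 1.732×460×29×0.766 = 17698 W
P_out = 14300 W
Losses = P_in − P_out = 17698 − 14300 = 3398 W

3400 W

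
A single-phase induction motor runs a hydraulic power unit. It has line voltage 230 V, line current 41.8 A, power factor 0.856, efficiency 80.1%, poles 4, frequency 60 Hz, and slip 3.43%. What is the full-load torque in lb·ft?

P_in = V·I·cosφ = 230 × 41.8 × 0.856 = 8230 W
P_out = η·P_in = 0.801 × 8230 = 6592 W
n_s = 120×60/4 = 1800 rpm; n = 1800×(1−0.0343) = 1738 rpm
ω = 2π×1738/60 = 182 rad/s
τ = P_out/ω = 6592/182 = 36.22 N·m
In lb·ft: 36.22/1.356 = 26.7 lb·ft

26.7 lb·ft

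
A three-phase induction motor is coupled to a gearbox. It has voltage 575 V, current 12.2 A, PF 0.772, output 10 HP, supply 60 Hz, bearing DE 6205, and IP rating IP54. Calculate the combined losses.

P_in = √3·V·I·cosφ = 1.732×575×12.2×0.772 = 9380 W
P_out = 10×746 = 7460 W
Losses = P_in − P_out = 9380 − 7460 = 1920 W

1920 W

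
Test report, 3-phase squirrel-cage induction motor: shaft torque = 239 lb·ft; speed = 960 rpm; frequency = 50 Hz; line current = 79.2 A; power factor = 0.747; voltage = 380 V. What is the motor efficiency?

τ = 239 lb·ft × 1.356 = 324.1 N·m
ω = 2π × 960/60 = 100.5 rad/s; P_out = τω = 324.1 × 100.5 = 32572 W
P_in = √3·V_L·I_L·cosφ = 1.732 × 380 × 79.2 × 0.747 = 38938 W
η = P_out / P_in = 32572 / 38938 = 0.837 = 83.7%

83.7 %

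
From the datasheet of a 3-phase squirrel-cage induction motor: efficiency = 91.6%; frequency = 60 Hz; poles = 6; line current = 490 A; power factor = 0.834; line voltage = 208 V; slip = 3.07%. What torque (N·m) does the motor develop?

1110 N·m

P_in = √3·V·I·cosφ = 1.732 × 208 × 490 × 0.834 = 147222 W
P_out = η·P_in = 0.916 × 147222 = 134855 W
n_s = 120×60/6 = 1200 rpm; n = 1200×(1−0.0307) = 1163 rpm
ω = 2π×1163/60 = 121.8 rad/s
τ = P_out/ω = 134855/121.8 = 1110 N·m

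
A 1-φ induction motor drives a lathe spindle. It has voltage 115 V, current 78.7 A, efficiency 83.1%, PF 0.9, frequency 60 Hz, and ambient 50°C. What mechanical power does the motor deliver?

6.77 kW

P_in = V·I·cosφ = 115 × 78.7 × 0.9 = 8145 W
P_out = η·P_in = 0.831 × 8145 = 6768 W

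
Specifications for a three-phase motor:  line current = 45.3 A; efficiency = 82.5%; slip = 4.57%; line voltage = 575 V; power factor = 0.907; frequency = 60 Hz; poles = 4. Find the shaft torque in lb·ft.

138 lb·ft

P_in = √3·V·I·cosφ = 1.732 × 575 × 45.3 × 0.907 = 40919 W
P_out = η·P_in = 0.825 × 40919 = 33758 W
n_s = 120×60/4 = 1800 rpm; n = 1800×(1−0.0457) = 1718 rpm
ω = 2π×1718/60 = 179.9 rad/s
τ = P_out/ω = 33758/179.9 = 187.6 N·m
In lb·ft: 187.6/1.356 = 138 lb·ft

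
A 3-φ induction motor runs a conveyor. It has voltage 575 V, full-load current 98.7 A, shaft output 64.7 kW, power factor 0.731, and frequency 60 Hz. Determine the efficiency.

90.0 %

P_out = 64.7 kW = 64700 W
P_in = √3·V_L·I_L·cosφ = 1.732 × 575 × 98.7 × 0.731 = 71854 W
η = P_out / P_in = 64700 / 71854 = 0.900 = 90.0%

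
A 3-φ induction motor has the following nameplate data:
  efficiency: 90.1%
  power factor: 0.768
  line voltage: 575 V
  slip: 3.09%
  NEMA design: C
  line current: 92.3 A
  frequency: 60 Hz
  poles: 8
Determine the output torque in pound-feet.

514 lb·ft

P_in = √3·V·I·cosφ = 1.732 × 575 × 92.3 × 0.768 = 70596 W
P_out = η·P_in = 0.901 × 70596 = 63607 W
n_s = 120×60/8 = 900 rpm; n = 900×(1−0.0309) = 872 rpm
ω = 2π×872/60 = 91.32 rad/s
τ = P_out/ω = 63607/91.32 = 696.5 N·m
In lb·ft: 696.5/1.356 = 514 lb·ft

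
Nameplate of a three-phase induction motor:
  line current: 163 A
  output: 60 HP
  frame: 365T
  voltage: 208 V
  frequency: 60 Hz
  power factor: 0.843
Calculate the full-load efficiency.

90.4 %

P_out = 60 × 746 = 44760 W
P_in = √3·V_L·I_L·cosφ = 1.732 × 208 × 163 × 0.843 = 49502 W
η = P_out / P_in = 44760 / 49502 = 0.904 = 90.4%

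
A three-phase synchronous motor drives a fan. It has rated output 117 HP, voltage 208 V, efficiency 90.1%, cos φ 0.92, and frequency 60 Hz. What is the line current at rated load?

P_out = 117 × 746 = 87282 W
P_in = P_out / η = 87282 / 0.901 = 96872 W
I_L = P_in / (√3·V_L·cosφ) = 96872 / (1.732 × 208 × 0.92) = 292 A

292 A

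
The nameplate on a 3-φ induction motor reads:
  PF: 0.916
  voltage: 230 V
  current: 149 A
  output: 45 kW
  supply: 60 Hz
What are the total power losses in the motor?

9.37 kW

P_in = √3·V·I·cosφ = 1.732×230×149×0.916 = 54370 W
P_out = 45000 W
Losses = P_in − P_out = 54370 − 45000 = 9370 W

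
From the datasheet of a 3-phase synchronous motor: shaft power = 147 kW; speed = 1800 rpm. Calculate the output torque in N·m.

ω = 2π × 1800/60 = 188.5 rad/s
τ = P/ω = 147000/188.5 = 780 N·m

780 N·m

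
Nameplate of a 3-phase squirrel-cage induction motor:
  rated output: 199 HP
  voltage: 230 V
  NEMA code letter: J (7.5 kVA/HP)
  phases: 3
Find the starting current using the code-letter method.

S_LR = 7.5 × 199 = 1492.5 kVA
I_LR = S_LR/(√3·V_L) = 1492500/(1.732×230) = 3750 A

3750 A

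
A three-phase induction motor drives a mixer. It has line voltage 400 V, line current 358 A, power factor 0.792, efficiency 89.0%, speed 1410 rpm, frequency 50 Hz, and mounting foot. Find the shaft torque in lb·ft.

873 lb·ft

P_in = √3·V·I·cosφ = 1.732 × 400 × 358 × 0.792 = 196434 W
P_out = η·P_in = 0.89 × 196434 = 174826 W
n = 1410 rpm
ω = 2π×1410/60 = 147.7 rad/s
τ = P_out/ω = 174826/147.7 = 1184 N·m
In lb·ft: 1184/1.356 = 873 lb·ft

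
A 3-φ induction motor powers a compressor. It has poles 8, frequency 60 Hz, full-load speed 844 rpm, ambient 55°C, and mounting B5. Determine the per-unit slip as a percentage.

6.22 %

n_s = 120f/p = 120×60/8 = 900 rpm
s = (n_s − n)/n_s = (900 − 844)/900 = 0.0622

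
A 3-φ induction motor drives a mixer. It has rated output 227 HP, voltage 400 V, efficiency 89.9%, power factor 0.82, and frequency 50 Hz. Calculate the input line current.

P_out = 227 × 746 = 169342 W
P_in = P_out / η = 169342 / 0.899 = 188367 W
I_L = P_in / (√3·V_L·cosφ) = 188367 / (1.732 × 400 × 0.82) = 332 A

332 A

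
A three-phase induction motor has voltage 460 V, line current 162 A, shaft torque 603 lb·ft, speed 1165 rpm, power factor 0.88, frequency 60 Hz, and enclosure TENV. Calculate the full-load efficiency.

τ = 603 lb·ft × 1.356 = 817.7 N·m
ω = 2π × 1165/60 = 122 rad/s; P_out = τω = 817.7 × 122 = 99759 W
P_in = √3·V_L·I_L·cosφ = 1.732 × 460 × 162 × 0.88 = 113580 W
η = P_out / P_in = 99759 / 113580 = 0.878 = 87.8%

87.8 %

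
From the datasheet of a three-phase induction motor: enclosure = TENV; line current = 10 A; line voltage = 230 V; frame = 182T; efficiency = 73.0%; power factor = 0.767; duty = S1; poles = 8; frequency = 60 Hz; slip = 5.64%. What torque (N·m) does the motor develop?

25.1 N·m

P_in = √3·V·I·cosφ = 1.732 × 230 × 10 × 0.767 = 3055 W
P_out = η·P_in = 0.73 × 3055 = 2230 W
n_s = 120×60/8 = 900 rpm; n = 900×(1−0.0564) = 849 rpm
ω = 2π×849/60 = 88.91 rad/s
τ = P_out/ω = 2230/88.91 = 25.1 N·m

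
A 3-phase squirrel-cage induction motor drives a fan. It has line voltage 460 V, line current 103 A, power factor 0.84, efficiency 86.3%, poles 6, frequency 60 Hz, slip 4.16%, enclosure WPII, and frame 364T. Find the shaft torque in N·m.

P_in = √3·V·I·cosφ = 1.732 × 460 × 103 × 0.84 = 68932 W
P_out = η·P_in = 0.863 × 68932 = 59488 W
n_s = 120×60/6 = 1200 rpm; n = 1200×(1−0.0416) = 1150 rpm
ω = 2π×1150/60 = 120.4 rad/s
τ = P_out/ω = 59488/120.4 = 494 N·m

494 N·m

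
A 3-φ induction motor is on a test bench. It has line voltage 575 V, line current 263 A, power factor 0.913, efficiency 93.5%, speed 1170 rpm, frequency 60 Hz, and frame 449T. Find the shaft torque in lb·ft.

1350 lb·ft

P_in = √3·V·I·cosφ = 1.732 × 575 × 263 × 0.913 = 239135 W
P_out = η·P_in = 0.935 × 239135 = 223591 W
n = 1170 rpm
ω = 2π×1170/60 = 122.5 rad/s
τ = P_out/ω = 223591/122.5 = 1825 N·m
In lb·ft: 1825/1.356 = 1350 lb·ft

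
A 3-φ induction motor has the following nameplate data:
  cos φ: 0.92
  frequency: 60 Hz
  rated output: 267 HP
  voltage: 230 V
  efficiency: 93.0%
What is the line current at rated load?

584 A

P_out = 267 × 746 = 199182 W
P_in = P_out / η = 199182 / 0.930 = 214174 W
I_L = P_in / (√3·V_L·cosφ) = 214174 / (1.732 × 230 × 0.92) = 584 A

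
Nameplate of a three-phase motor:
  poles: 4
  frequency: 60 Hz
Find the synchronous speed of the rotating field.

n_s = 120f/p = 120×60/4 = 1800 rpm

1800 rpm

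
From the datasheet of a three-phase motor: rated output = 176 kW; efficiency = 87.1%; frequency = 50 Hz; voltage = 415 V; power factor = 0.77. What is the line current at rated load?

365 A

P_out = 176 kW = 176000 W
P_in = P_out / η = 176000 / 0.871 = 202067 W
I_L = P_in / (√3·V_L·cosφ) = 202067 / (1.732 × 415 × 0.77) = 365 A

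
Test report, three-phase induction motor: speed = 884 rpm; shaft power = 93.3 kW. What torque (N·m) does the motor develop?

ω = 2π × 884/60 = 92.57 rad/s
τ = P/ω = 93300/92.57 = 1010 N·m

1010 N·m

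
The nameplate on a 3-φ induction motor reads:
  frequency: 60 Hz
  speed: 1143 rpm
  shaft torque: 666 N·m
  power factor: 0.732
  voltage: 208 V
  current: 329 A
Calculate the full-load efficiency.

ω = 2π × 1143/60 = 119.7 rad/s; P_out = τω = 666 × 119.7 = 79720 W
P_in = √3·V_L·I_L·cosφ = 1.732 × 208 × 329 × 0.732 = 86760 W
η = P_out / P_in = 79720 / 86760 = 0.919 = 91.9%

91.9 %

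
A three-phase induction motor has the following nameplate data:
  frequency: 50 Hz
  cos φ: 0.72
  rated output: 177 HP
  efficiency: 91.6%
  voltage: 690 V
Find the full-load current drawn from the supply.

P_out = 177 × 746 = 132042 W
P_in = P_out / η = 132042 / 0.916 = 144151 W
I_L = P_in / (√3·V_L·cosφ) = 144151 / (1.732 × 690 × 0.72) = 168 A

168 A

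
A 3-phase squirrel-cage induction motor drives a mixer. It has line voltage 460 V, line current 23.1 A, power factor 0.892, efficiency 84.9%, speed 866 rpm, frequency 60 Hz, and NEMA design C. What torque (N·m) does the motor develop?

154 N·m

P_in = √3·V·I·cosφ = 1.732 × 460 × 23.1 × 0.892 = 16417 W
P_out = η·P_in = 0.849 × 16417 = 13938 W
n = 866 rpm
ω = 2π×866/60 = 90.69 rad/s
τ = P_out/ω = 13938/90.69 = 154 N·m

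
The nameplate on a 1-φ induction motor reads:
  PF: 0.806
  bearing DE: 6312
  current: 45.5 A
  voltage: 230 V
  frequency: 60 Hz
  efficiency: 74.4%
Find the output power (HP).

8.41 HP

P_in = V·I·cosφ = 230 × 45.5 × 0.806 = 8435 W
P_out = η·P_in = 0.744 × 8435 = 6276 W
= 6276/746 = 8.41 HP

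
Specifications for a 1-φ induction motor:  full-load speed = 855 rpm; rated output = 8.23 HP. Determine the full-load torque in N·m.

68.6 N·m

P_out = 8.23 × 746 = 6140 W
ω = 2π × 855/60 = 89.54 rad/s
τ = P_out/ω = 6140/89.54 = 68.6 N·m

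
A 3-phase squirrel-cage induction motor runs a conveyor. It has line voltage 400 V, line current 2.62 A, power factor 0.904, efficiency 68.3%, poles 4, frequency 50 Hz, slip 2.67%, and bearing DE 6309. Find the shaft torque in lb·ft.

P_in = √3·V·I·cosφ = 1.732 × 400 × 2.62 × 0.904 = 1641 W
P_out = η·P_in = 0.683 × 1641 = 1121 W
n_s = 120×50/4 = 1500 rpm; n = 1500×(1−0.0267) = 1460 rpm
ω = 2π×1460/60 = 152.9 rad/s
τ = P_out/ω = 1121/152.9 = 7.332 N·m
In lb·ft: 7.332/1.356 = 5.41 lb·ft

5.41 lb·ft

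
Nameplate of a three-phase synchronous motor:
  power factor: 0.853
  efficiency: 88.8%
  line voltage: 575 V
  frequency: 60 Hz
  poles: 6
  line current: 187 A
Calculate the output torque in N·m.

P_in = √3·V·I·cosφ = 1.732 × 575 × 187 × 0.853 = 158857 W
P_out = η·P_in = 0.888 × 158857 = 141065 W
n = n_s = 120×60/6 = 1200 rpm (synchronous)
ω = 2π×1200/60 = 125.7 rad/s
τ = P_out/ω = 141065/125.7 = 1120 N·m

1120 N·m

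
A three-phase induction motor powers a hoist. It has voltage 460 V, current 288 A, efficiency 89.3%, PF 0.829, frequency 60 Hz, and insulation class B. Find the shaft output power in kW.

P_in = √3·V·I·cosφ = 1.732 × 460 × 288 × 0.829 = 190218 W
P_out = η·P_in = 0.893 × 190218 = 169865 W

170 kW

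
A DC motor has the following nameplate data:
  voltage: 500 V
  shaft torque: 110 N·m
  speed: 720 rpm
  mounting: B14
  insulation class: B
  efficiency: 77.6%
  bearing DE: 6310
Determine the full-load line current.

ω = 2π×720/60 = 75.4 rad/s; P_out = τω = 110 × 75.4 = 8294 W
P_in = P_out / η = 8294 / 0.776 = 10688 W
I = P_in / V = 10688 / 500 = 21.4 A

21.4 A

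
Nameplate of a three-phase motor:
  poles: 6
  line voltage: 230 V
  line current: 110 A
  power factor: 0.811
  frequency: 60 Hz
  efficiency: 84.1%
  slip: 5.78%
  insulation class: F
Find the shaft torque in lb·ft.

P_in = √3·V·I·cosφ = 1.732 × 230 × 110 × 0.811 = 35538 W
P_out = η·P_in = 0.841 × 35538 = 29887 W
n_s = 120×60/6 = 1200 rpm; n = 1200×(1−0.0578) = 1131 rpm
ω = 2π×1131/60 = 118.4 rad/s
τ = P_out/ω = 29887/118.4 = 252.4 N·m
In lb·ft: 252.4/1.356 = 186 lb·ft

186 lb·ft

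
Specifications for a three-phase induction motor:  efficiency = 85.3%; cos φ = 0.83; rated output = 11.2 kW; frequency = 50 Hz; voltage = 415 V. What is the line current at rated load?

22 A

P_out = 11.2 kW = 11200 W
P_in = P_out / η = 11200 / 0.853 = 13130 W
I_L = P_in / (√3·V_L·cosφ) = 13130 / (1.732 × 415 × 0.83) = 22 A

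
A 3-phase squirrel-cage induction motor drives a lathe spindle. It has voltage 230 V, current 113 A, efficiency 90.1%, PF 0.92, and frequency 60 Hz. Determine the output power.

37.3 kW

P_in = √3·V·I·cosφ = 1.732 × 230 × 113 × 0.92 = 41414 W
P_out = η·P_in = 0.901 × 41414 = 37314 W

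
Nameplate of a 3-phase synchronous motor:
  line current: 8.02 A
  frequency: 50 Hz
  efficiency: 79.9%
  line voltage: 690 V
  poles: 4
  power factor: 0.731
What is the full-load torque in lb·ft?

26.3 lb·ft

P_in = √3·V·I·cosφ = 1.732 × 690 × 8.02 × 0.731 = 7006 W
P_out = η·P_in = 0.799 × 7006 = 5598 W
n = n_s = 120×50/4 = 1500 rpm (synchronous)
ω = 2π×1500/60 = 157.1 rad/s
τ = P_out/ω = 5598/157.1 = 35.63 N·m
In lb·ft: 35.63/1.356 = 26.3 lb·ft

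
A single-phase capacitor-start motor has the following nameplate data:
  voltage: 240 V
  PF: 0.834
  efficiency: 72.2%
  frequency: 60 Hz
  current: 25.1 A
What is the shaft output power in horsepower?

4.86 HP

P_in = V·I·cosφ = 240 × 25.1 × 0.834 = 5024 W
P_out = η·P_in = 0.722 × 5024 = 3627 W
= 3627/746 = 4.86 HP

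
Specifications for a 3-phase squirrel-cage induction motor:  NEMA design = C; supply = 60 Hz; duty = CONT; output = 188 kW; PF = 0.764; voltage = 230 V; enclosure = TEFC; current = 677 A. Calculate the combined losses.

P_in = √3·V·I·cosφ = 1.732×230×677×0.764 = 206043 W
P_out = 188000 W
Losses = P_in − P_out = 206043 − 188000 = 18043 W

18 kW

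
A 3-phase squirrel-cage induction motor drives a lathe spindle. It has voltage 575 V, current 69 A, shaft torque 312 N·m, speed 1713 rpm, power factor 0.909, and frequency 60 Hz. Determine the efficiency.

ω = 2π × 1713/60 = 179.4 rad/s; P_out = τω = 312 × 179.4 = 55973 W
P_in = √3·V_L·I_L·cosφ = 1.732 × 575 × 69 × 0.909 = 62464 W
η = P_out / P_in = 55973 / 62464 = 0.896 = 89.6%

89.6 %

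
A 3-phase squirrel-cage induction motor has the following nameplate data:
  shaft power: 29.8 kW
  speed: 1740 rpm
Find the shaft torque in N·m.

164 N·m

ω = 2π × 1740/60 = 182.2 rad/s
τ = P/ω = 29800/182.2 = 164 N·m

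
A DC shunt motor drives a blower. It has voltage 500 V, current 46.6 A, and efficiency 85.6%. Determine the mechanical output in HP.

26.7 HP

P_in = V·I = 500 × 46.6 = 23300 W
P_out = η·P_in = 0.856 × 23300 = 19945 W
= 19945/746 = 26.7 HP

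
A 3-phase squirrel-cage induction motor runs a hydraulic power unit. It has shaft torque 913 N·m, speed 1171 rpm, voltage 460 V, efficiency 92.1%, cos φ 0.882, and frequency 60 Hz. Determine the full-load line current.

173 A

ω = 2π×1171/60 = 122.6 rad/s; P_out = τω = 913 × 122.6 = 111934 W
P_in = P_out / η = 111934 / 0.921 = 121535 W
I_L = P_in / (√3·V_L·cosφ) = 121535 / (1.732 × 460 × 0.882) = 173 A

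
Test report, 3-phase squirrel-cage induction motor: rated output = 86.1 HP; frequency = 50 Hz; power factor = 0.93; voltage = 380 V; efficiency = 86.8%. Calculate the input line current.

121 A

P_out = 86.1 × 746 = 64231 W
P_in = P_out / η = 64231 / 0.868 = 73999 W
I_L = P_in / (√3·V_L·cosφ) = 73999 / (1.732 × 380 × 0.93) = 121 A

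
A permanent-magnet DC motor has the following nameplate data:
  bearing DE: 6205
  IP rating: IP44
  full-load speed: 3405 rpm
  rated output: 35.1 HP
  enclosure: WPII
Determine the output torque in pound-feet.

54.2 lb·ft

P_out = 35.1 × 746 = 26185 W
ω = 2π × 3405/60 = 356.6 rad/s
τ = P_out/ω = 26185/356.6 = 73.43 N·m
In lb·ft: 73.43/1.356 = 54.2 lb·ft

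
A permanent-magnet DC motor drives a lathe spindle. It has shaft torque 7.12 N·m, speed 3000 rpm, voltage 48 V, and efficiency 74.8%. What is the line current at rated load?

62.3 A

ω = 2π×3000/60 = 314.2 rad/s; P_out = τω = 7.12 × 314.2 = 2237 W
P_in = P_out / η = 2237 / 0.748 = 2991 W
I = P_in / V = 2991 / 48 = 62.3 A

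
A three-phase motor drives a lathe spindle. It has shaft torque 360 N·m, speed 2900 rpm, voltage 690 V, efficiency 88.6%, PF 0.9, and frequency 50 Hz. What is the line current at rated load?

ω = 2π×2900/60 = 303.7 rad/s; P_out = τω = 360 × 303.7 = 109332 W
P_in = P_out / η = 109332 / 0.886 = 123400 W
I_L = P_in / (√3·V_L·cosφ) = 123400 / (1.732 × 690 × 0.9) = 115 A

115 A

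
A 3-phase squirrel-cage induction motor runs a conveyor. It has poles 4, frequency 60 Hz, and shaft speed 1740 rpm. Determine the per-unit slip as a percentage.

3.3 %

n_s = 120f/p = 120×60/4 = 1800 rpm
s = (n_s − n)/n_s = (1800 − 1740)/1800 = 0.0333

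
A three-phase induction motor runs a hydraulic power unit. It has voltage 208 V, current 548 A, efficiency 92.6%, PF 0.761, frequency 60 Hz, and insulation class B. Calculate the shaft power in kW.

139 kW

P_in = √3·V·I·cosφ = 1.732 × 208 × 548 × 0.761 = 150237 W
P_out = η·P_in = 0.926 × 150237 = 139119 W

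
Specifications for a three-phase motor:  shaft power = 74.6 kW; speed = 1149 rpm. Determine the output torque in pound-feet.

457 lb·ft

ω = 2π × 1149/60 = 120.3 rad/s
τ = P/ω = 74600/120.3 = 620.1 N·m
In lb·ft: 620.1/1.356 = 457 lb·ft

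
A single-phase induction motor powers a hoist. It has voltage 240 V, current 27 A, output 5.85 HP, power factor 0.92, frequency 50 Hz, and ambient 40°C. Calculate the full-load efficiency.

73.2 %

P_out = 5.85 × 746 = 4364 W
P_in = V·I·cosφ = 240 × 27 × 0.92 = 5962 W
η = P_out / P_in = 4364 / 5962 = 0.732 = 73.2%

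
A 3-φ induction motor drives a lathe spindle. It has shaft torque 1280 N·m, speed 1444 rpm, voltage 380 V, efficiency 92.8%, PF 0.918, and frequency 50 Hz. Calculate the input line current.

ω = 2π×1444/60 = 151.2 rad/s; P_out = τω = 1280 × 151.2 = 193536 W
P_in = P_out / η = 193536 / 0.928 = 208552 W
I_L = P_in / (√3·V_L·cosφ) = 208552 / (1.732 × 380 × 0.918) = 345 A

345 A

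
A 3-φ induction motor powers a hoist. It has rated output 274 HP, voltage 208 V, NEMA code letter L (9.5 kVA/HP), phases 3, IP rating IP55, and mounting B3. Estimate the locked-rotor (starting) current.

7230 A

S_LR = 9.5 × 274 = 2603 kVA
I_LR = S_LR/(√3·V_L) = 2603000/(1.732×208) = 7230 A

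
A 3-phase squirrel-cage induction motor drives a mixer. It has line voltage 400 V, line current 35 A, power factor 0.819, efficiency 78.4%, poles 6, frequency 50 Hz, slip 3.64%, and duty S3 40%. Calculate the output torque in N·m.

P_in = √3·V·I·cosφ = 1.732 × 400 × 35 × 0.819 = 19859 W
P_out = η·P_in = 0.784 × 19859 = 15569 W
n_s = 120×50/6 = 1000 rpm; n = 1000×(1−0.0364) = 964 rpm
ω = 2π×964/60 = 100.9 rad/s
τ = P_out/ω = 15569/100.9 = 154 N·m

154 N·m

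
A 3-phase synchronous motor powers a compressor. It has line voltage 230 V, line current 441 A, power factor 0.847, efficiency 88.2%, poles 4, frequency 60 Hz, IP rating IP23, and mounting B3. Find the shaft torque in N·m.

696 N·m

P_in = √3·V·I·cosφ = 1.732 × 230 × 441 × 0.847 = 148798 W
P_out = η·P_in = 0.882 × 148798 = 131240 W
n = n_s = 120×60/4 = 1800 rpm (synchronous)
ω = 2π×1800/60 = 188.5 rad/s
τ = P_out/ω = 131240/188.5 = 696 N·m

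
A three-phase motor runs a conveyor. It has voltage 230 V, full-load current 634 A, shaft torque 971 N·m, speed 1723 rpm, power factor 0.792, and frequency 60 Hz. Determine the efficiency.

ω = 2π × 1723/60 = 180.4 rad/s; P_out = τω = 971 × 180.4 = 175168 W
P_in = √3·V_L·I_L·cosφ = 1.732 × 230 × 634 × 0.792 = 200028 W
η = P_out / P_in = 175168 / 200028 = 0.876 = 87.6%

87.6 %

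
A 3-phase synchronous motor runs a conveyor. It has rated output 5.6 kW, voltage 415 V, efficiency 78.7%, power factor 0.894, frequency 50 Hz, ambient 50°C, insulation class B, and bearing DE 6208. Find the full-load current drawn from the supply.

P_out = 5.6 kW = 5600 W
P_in = P_out / η = 5600 / 0.787 = 7116 W
I_L = P_in / (√3·V_L·cosφ) = 7116 / (1.732 × 415 × 0.894) = 11.1 A

11.1 A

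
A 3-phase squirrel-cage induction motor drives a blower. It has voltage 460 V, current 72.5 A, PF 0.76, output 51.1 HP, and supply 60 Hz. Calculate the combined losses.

5.78 kW

P_in = √3·V·I·cosφ = 1.732×460×72.5×0.76 = 43899 W
P_out = 51.1×746 = 38121 W
Losses = P_in − P_out = 43899 − 38121 = 5778 W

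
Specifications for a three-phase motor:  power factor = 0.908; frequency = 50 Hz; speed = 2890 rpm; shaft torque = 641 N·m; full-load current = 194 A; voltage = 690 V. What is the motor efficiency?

92.1 %

ω = 2π × 2890/60 = 302.6 rad/s; P_out = τω = 641 × 302.6 = 193967 W
P_in = √3·V_L·I_L·cosφ = 1.732 × 690 × 194 × 0.908 = 210516 W
η = P_out / P_in = 193967 / 210516 = 0.921 = 92.1%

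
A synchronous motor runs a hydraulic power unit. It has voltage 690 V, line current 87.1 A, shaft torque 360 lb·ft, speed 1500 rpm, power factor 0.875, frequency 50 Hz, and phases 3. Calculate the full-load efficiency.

τ = 360 lb·ft × 1.356 = 488.2 N·m
ω = 2π × 1500/60 = 157.1 rad/s; P_out = τω = 488.2 × 157.1 = 76696 W
P_in = √3·V_L·I_L·cosφ = 1.732 × 690 × 87.1 × 0.875 = 91080 W
η = P_out / P_in = 76696 / 91080 = 0.842 = 84.2%

84.2 %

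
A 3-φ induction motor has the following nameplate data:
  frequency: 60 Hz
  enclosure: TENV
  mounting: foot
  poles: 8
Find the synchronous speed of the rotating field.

n_s = 120f/p = 120×60/8 = 900 rpm

900 rpm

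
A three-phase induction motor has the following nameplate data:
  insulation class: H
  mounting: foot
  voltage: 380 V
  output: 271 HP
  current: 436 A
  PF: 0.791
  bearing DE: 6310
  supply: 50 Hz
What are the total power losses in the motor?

P_in = √3·V·I·cosφ = 1.732×380×436×0.791 = 226984 W
P_out = 271×746 = 202166 W
Losses = P_in − P_out = 226984 − 202166 = 24818 W

24800 W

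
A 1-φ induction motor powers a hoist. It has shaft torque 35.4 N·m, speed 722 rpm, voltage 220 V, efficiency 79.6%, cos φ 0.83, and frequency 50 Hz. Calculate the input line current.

18.4 A

ω = 2π×722/60 = 75.61 rad/s; P_out = τω = 35.4 × 75.61 = 2677 W
P_in = P_out / η = 2677 / 0.796 = 3363 W
I = P_in / (V·cosφ) = 3363 / (220 × 0.83) = 18.4 A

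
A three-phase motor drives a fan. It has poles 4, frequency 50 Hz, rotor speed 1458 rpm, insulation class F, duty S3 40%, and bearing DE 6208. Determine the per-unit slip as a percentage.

2.80 %

n_s = 120f/p = 120×50/4 = 1500 rpm
s = (n_s − n)/n_s = (1500 − 1458)/1500 = 0.0280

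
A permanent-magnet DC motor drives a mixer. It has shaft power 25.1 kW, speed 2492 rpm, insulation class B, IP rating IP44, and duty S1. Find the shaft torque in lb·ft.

ω = 2π × 2492/60 = 261 rad/s
τ = P/ω = 25100/261 = 96.17 N·m
In lb·ft: 96.17/1.356 = 70.9 lb·ft

70.9 lb·ft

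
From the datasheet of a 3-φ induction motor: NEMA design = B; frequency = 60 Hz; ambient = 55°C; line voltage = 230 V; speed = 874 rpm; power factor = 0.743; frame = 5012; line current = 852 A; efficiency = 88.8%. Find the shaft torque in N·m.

P_in = √3·V·I·cosφ = 1.732 × 230 × 852 × 0.743 = 252176 W
P_out = η·P_in = 0.888 × 252176 = 223932 W
n = 874 rpm
ω = 2π×874/60 = 91.53 rad/s
τ = P_out/ω = 223932/91.53 = 2450 N·m

2450 N·m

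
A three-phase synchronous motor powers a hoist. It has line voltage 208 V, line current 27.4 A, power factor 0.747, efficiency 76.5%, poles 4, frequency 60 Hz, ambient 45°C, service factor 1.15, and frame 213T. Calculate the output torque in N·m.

29.9 N·m

P_in = √3·V·I·cosφ = 1.732 × 208 × 27.4 × 0.747 = 7374 W
P_out = η·P_in = 0.765 × 7374 = 5641 W
n = n_s = 120×60/4 = 1800 rpm (synchronous)
ω = 2π×1800/60 = 188.5 rad/s
τ = P_out/ω = 5641/188.5 = 29.9 N·m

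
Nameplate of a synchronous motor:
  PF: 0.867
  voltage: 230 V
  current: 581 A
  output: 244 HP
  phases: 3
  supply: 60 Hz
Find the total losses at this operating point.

18.6 kW

P_in = √3·V·I·cosφ = 1.732×230×581×0.867 = 200665 W
P_out = 244×746 = 182024 W
Losses = P_in − P_out = 200665 − 182024 = 18641 W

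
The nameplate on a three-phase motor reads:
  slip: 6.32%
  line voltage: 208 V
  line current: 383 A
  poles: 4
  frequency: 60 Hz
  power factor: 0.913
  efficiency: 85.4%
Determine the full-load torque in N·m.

609 N·m

P_in = √3·V·I·cosφ = 1.732 × 208 × 383 × 0.913 = 125974 W
P_out = η·P_in = 0.854 × 125974 = 107582 W
n_s = 120×60/4 = 1800 rpm; n = 1800×(1−0.0632) = 1686 rpm
ω = 2π×1686/60 = 176.6 rad/s
τ = P_out/ω = 107582/176.6 = 609 N·m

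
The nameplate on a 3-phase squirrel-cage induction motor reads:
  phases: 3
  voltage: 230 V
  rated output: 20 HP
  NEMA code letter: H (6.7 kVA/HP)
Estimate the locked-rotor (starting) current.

S_LR = 6.7 × 20 = 134 kVA
I_LR = S_LR/(√3·V_L) = 134000/(1.732×230) = 336 A

336 A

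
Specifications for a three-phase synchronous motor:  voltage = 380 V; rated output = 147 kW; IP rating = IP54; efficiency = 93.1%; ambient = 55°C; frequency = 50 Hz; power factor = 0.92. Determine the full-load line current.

P_out = 147 kW = 147000 W
P_in = P_out / η = 147000 / 0.931 = 157895 W
I_L = P_in / (√3·V_L·cosφ) = 157895 / (1.732 × 380 × 0.92) = 261 A

261 A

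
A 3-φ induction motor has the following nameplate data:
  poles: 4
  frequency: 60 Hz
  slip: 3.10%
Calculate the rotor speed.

1744 rpm

n_s = 120f/p = 120×60/4 = 1800 rpm
n = n_s(1 − s) = 1800 × (1 − 0.031) = 1744 rpm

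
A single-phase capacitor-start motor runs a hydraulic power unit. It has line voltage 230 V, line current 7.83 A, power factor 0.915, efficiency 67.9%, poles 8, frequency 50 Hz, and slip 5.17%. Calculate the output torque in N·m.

P_in = V·I·cosφ = 230 × 7.83 × 0.915 = 1648 W
P_out = η·P_in = 0.679 × 1648 = 1119 W
n_s = 120×50/8 = 750 rpm; n = 750×(1−0.0517) = 711 rpm
ω = 2π×711/60 = 74.46 rad/s
τ = P_out/ω = 1119/74.46 = 15 N·m

15 N·m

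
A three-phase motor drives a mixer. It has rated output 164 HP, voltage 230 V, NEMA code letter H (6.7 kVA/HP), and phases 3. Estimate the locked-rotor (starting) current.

S_LR = 6.7 × 164 = 1098.8 kVA
I_LR = S_LR/(√3·V_L) = 1098800/(1.732×230) = 2760 A

2760 A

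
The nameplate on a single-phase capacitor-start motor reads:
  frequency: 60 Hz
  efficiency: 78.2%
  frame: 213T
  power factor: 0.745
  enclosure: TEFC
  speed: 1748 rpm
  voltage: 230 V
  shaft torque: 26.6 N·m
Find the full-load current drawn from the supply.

36.3 A

ω = 2π×1748/60 = 183.1 rad/s; P_out = τω = 26.6 × 183.1 = 4870 W
P_in = P_out / η = 4870 / 0.782 = 6228 W
I = P_in / (V·cosφ) = 6228 / (230 × 0.745) = 36.3 A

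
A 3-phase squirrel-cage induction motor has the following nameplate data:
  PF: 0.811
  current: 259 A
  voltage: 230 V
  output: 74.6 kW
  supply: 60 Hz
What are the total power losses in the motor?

9.08 kW

P_in = √3·V·I·cosφ = 1.732×230×259×0.811 = 83675 W
P_out = 74600 W
Losses = P_in − P_out = 83675 − 74600 = 9075 W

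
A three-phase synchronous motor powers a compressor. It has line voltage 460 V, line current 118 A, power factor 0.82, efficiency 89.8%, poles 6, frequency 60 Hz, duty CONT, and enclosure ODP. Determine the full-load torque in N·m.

P_in = √3·V·I·cosφ = 1.732 × 460 × 118 × 0.82 = 77091 W
P_out = η·P_in = 0.898 × 77091 = 69228 W
n = n_s = 120×60/6 = 1200 rpm (synchronous)
ω = 2π×1200/60 = 125.7 rad/s
τ = P_out/ω = 69228/125.7 = 551 N·m

551 N·m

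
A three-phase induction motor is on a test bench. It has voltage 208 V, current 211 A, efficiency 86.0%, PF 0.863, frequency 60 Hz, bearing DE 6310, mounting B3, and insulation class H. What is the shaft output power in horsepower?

75.6 HP

P_in = √3·V·I·cosφ = 1.732 × 208 × 211 × 0.863 = 65600 W
P_out = η·P_in = 0.86 × 65600 = 56416 W
= 56416/746 = 75.6 HP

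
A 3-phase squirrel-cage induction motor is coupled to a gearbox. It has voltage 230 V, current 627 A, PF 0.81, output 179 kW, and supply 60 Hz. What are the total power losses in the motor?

23.3 kW

P_in = √3·V·I·cosφ = 1.732×230×627×0.81 = 202315 W
P_out = 179000 W
Losses = P_in − P_out = 202315 − 179000 = 23315 W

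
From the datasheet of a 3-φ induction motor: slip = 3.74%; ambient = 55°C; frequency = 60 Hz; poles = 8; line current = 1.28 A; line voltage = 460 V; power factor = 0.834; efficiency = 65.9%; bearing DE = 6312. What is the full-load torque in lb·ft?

4.56 lb·ft

P_in = √3·V·I·cosφ = 1.732 × 460 × 1.28 × 0.834 = 851 W
P_out = η·P_in = 0.659 × 851 = 561 W
n_s = 120×60/8 = 900 rpm; n = 900×(1−0.0374) = 866 rpm
ω = 2π×866/60 = 90.69 rad/s
τ = P_out/ω = 561/90.69 = 6.186 N·m
In lb·ft: 6.186/1.356 = 4.56 lb·ft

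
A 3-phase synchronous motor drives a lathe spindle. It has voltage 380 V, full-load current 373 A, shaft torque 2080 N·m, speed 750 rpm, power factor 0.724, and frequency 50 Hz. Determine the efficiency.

91.9 %

ω = 2π × 750/60 = 78.54 rad/s; P_out = τω = 2080 × 78.54 = 163363 W
P_in = √3·V_L·I_L·cosφ = 1.732 × 380 × 373 × 0.724 = 177737 W
η = P_out / P_in = 163363 / 177737 = 0.919 = 91.9%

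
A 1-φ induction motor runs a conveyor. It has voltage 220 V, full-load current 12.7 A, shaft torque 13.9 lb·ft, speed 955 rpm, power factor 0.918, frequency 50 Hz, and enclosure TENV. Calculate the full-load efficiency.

τ = 13.9 lb·ft × 1.356 = 18.85 N·m
ω = 2π × 955/60 = 100 rad/s; P_out = τω = 18.85 × 100 = 1885 W
P_in = V·I·cosφ = 220 × 12.7 × 0.918 = 2565 W
η = P_out / P_in = 1885 / 2565 = 0.735 = 73.5%

73.5 %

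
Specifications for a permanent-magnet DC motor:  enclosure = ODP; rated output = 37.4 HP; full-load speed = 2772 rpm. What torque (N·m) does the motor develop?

96.1 N·m

P_out = 37.4 × 746 = 27900 W
ω = 2π × 2772/60 = 290.3 rad/s
τ = P_out/ω = 27900/290.3 = 96.1 N·m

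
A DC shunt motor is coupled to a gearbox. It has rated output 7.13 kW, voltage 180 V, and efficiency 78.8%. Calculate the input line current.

P_out = 7.13 kW = 7130 W
P_in = P_out / η = 7130 / 0.788 = 9048 W
I = P_in / V = 9048 / 180 = 50.3 A

50.3 A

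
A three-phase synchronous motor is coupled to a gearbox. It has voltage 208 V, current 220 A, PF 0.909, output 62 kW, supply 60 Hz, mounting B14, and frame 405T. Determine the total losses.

10000 W

P_in = √3·V·I·cosφ = 1.732×208×220×0.909 = 72044 W
P_out = 62000 W
Losses = P_in − P_out = 72044 − 62000 = 10044 W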